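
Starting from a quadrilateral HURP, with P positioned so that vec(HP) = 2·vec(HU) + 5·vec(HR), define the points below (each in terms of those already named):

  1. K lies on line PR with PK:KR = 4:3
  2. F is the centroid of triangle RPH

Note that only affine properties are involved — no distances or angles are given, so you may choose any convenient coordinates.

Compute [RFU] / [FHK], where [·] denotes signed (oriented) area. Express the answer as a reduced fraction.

[RFU]:[FHK] = 35/2

Choose coordinates H = (0, 0), U = (1, 0), R = (0, 1), P = (2, 5).
1. K lies on line PR with PK:KR = 4:3 ⇒ K = (6/7, 19/7)
2. F is the centroid of triangle RPH ⇒ F = (2/3, 2)
2·[RFU] = -5/3, 2·[FHK] = -2/21
[RFU]:[FHK] = -5/3:-2/21 = 35/2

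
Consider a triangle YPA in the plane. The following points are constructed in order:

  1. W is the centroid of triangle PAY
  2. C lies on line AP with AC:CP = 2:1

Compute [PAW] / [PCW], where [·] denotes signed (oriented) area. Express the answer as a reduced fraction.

Assign Y = (0, 0), P = (1, 0), A = (0, 1) — the answer is frame-independent, so this choice is without loss of generality.
1. W is the centroid of triangle PAY ⇒ W = (1/3, 1/3)
2. C lies on line AP with AC:CP = 2:1 ⇒ C = (2/3, 1/3)
2·[PAW] = 1/3, 2·[PCW] = 1/9
[PAW]:[PCW] = 1/3:1/9 = 3

[PAW]:[PCW] = 3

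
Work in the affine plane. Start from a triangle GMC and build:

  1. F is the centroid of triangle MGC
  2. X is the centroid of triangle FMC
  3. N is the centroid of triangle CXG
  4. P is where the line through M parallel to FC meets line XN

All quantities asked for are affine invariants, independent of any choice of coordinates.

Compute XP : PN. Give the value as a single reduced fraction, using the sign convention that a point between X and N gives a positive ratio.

Choose coordinates G = (0, 0), M = (1, 0), C = (0, 1).
1. F is the centroid of triangle MGC ⇒ F = (1/3, 1/3)
2. X is the centroid of triangle FMC ⇒ X = (4/9, 4/9)
3. N is the centroid of triangle CXG ⇒ N = (4/27, 13/27)
4. P is where the line through M parallel to FC meets line XN ⇒ P = (4/5, 2/5)
P = X + t·(N−X) with t = -6/5, so XP:PN = t:(1−t) = -6/5:11/5

XP:PN = -6/11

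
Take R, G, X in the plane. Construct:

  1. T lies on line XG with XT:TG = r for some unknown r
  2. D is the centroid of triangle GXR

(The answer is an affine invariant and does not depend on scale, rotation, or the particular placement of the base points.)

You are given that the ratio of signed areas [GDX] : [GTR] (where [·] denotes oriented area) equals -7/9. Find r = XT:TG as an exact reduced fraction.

r = 4/3

Set R = (0, 0), G = (1, 0), X = (0, 1); any affine frame gives the same invariant.
1. With XT:TG = r, write λ = r/(r+1) so T = X + λ·(G−X); T is affine-linear in λ
2. D is the centroid of triangle GXR ⇒ D = (1/3, 1/3)
Every point depending on T is an affine combination of T and λ-independent points, so each such coordinate is linear in λ; the λ² term in each signed area is a multiple of (G−X)×(G−X) = 0, so 2·[GDX] and 2·[GTR] are each linear in λ. Evaluating at λ=0 and λ=1:
  2·[GDX] = -1/3,   2·[GTR] = −λ + 1
So [GDX]:[GTR] = (-1/3) / (−λ + 1). Setting this equal to -7/9:
  -1/3 = -7/9·(−λ + 1)  ⇒  λ = 4/7
Then r = λ/(1−λ) = (4/7)/(3/7) = 4/3. Check: with r = 4/3, T = (4/7, 3/7) and [GDX]:[GTR] = -7/9 as required.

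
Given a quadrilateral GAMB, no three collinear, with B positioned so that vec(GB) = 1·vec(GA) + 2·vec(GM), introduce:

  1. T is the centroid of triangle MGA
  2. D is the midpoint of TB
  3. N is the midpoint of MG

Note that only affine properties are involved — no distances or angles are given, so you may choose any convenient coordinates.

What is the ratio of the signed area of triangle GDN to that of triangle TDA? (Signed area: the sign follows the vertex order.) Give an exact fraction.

[GDN]:[TDA] = -1/2

Choose coordinates G = (0, 0), A = (1, 0), M = (0, 1), B = (1, 2).
1. T is the centroid of triangle MGA ⇒ T = (1/3, 1/3)
2. D is the midpoint of TB ⇒ D = (2/3, 7/6)
3. N is the midpoint of MG ⇒ N = (0, 1/2)
2·[GDN] = 1/3, 2·[TDA] = -2/3
[GDN]:[TDA] = 1/3:-2/3 = -1/2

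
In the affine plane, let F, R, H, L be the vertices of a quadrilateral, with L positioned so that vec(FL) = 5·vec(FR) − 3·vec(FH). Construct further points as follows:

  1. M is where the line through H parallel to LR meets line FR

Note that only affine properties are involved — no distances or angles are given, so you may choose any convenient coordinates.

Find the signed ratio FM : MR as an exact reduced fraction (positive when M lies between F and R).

FM:MR = -4

Work in coordinates with F = (0, 0), R = (1, 0), H = (0, 1), L = (5, -3).
1. M is where the line through H parallel to LR meets line FR ⇒ M = (4/3, 0)
M = F + t·(R−F) with t = 4/3, so FM:MR = t:(1−t) = 4/3:-1/3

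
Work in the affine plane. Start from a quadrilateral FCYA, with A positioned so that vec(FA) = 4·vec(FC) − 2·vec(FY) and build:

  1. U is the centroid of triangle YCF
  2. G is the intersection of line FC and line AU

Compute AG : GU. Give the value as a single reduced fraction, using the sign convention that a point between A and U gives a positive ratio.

AG:GU = 6

Work in coordinates with F = (0, 0), C = (1, 0), Y = (0, 1), A = (4, -2).
1. U is the centroid of triangle YCF ⇒ U = (1/3, 1/3)
2. G is the intersection of line FC and line AU ⇒ G = (6/7, 0)
G = A + t·(U−A) with t = 6/7, so AG:GU = t:(1−t) = 6/7:1/7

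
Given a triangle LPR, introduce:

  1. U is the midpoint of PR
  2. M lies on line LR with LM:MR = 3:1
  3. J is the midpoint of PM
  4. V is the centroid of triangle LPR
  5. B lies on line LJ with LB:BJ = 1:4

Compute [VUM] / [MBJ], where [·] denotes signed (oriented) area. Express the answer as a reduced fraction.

[VUM]:[MBJ] = 5/12

Choose coordinates L = (0, 0), P = (1, 0), R = (0, 1).
1. U is the midpoint of PR ⇒ U = (1/2, 1/2)
2. M lies on line LR with LM:MR = 3:1 ⇒ M = (0, 3/4)
3. J is the midpoint of PM ⇒ J = (1/2, 3/8)
4. V is the centroid of triangle LPR ⇒ V = (1/3, 1/3)
5. B lies on line LJ with LB:BJ = 1:4 ⇒ B = (1/10, 3/40)
2·[VUM] = 1/8, 2·[MBJ] = 3/10
[VUM]:[MBJ] = 1/8:3/10 = 5/12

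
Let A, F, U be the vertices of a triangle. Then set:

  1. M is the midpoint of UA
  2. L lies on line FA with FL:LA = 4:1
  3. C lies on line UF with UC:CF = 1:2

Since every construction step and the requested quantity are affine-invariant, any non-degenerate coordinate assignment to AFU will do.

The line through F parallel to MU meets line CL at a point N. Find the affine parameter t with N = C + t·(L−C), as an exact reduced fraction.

t = -5

Choose coordinates A = (0, 0), F = (1, 0), U = (0, 1).
1. M is the midpoint of UA ⇒ M = (0, 1/2)
2. L lies on line FA with FL:LA = 4:1 ⇒ L = (1/5, 0)
3. C lies on line UF with UC:CF = 1:2 ⇒ C = (1/3, 2/3)
through F parallel to MU: direction (0, 1/2); meets CL at N = (1, 4)
N = C + t·(L−C) with t = -5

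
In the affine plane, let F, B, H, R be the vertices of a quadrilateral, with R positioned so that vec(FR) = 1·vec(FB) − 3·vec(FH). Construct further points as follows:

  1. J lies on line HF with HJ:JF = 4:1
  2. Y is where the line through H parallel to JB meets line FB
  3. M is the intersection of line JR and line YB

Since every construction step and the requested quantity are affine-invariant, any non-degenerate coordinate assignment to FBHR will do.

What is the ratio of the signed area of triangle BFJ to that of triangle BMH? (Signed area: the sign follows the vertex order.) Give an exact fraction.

[BFJ]:[BMH] = 16/75

Assign F = (0, 0), B = (1, 0), H = (0, 1), R = (1, -3) — the answer is frame-independent, so this choice is without loss of generality.
1. J lies on line HF with HJ:JF = 4:1 ⇒ J = (0, 1/5)
2. Y is where the line through H parallel to JB meets line FB ⇒ Y = (5, 0)
3. M is the intersection of line JR and line YB ⇒ M = (1/16, 0)
2·[BFJ] = -1/5, 2·[BMH] = -15/16
[BFJ]:[BMH] = -1/5:-15/16 = 16/75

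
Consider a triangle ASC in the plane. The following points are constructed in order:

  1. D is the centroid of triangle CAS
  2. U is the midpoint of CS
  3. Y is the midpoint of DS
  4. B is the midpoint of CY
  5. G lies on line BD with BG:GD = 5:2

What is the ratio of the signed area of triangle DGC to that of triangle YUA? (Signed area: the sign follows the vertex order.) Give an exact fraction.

Assign A = (0, 0), S = (1, 0), C = (0, 1) — the answer is frame-independent, so this choice is without loss of generality.
1. D is the centroid of triangle CAS ⇒ D = (1/3, 1/3)
2. U is the midpoint of CS ⇒ U = (1/2, 1/2)
3. Y is the midpoint of DS ⇒ Y = (2/3, 1/6)
4. B is the midpoint of CY ⇒ B = (1/3, 7/12)
5. G lies on line BD with BG:GD = 5:2 ⇒ G = (1/3, 17/42)
2·[DGC] = 1/42, 2·[YUA] = 1/4
[DGC]:[YUA] = 1/42:1/4 = 2/21

[DGC]:[YUA] = 2/21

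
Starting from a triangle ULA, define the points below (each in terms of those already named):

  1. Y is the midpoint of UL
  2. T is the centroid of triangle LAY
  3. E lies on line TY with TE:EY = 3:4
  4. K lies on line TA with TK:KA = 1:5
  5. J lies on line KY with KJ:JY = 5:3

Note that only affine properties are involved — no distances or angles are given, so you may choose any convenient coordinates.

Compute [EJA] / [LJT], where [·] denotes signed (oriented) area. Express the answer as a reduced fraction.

[EJA]:[LJT] = 25/63

Choose coordinates U = (0, 0), L = (1, 0), A = (0, 1).
1. Y is the midpoint of UL ⇒ Y = (1/2, 0)
2. T is the centroid of triangle LAY ⇒ T = (1/2, 1/3)
3. E lies on line TY with TE:EY = 3:4 ⇒ E = (1/2, 4/21)
4. K lies on line TA with TK:KA = 1:5 ⇒ K = (5/12, 4/9)
5. J lies on line KY with KJ:JY = 5:3 ⇒ J = (15/32, 1/6)
2·[EJA] = -25/672, 2·[LJT] = -3/32
[EJA]:[LJT] = -25/672:-3/32 = 25/63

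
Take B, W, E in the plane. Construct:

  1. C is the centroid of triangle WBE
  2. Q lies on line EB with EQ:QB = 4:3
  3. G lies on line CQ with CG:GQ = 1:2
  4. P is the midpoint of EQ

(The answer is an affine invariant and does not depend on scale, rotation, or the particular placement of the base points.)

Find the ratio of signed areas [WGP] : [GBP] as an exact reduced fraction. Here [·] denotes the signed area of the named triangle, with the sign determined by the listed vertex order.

[WGP]:[GBP] = 6/5

Assign B = (0, 0), W = (1, 0), E = (0, 1) — the answer is frame-independent, so this choice is without loss of generality.
1. C is the centroid of triangle WBE ⇒ C = (1/3, 1/3)
2. Q lies on line EB with EQ:QB = 4:3 ⇒ Q = (0, 3/7)
3. G lies on line CQ with CG:GQ = 1:2 ⇒ G = (2/9, 23/63)
4. P is the midpoint of EQ ⇒ P = (0, 5/7)
2·[WGP] = -4/21, 2·[GBP] = -10/63
[WGP]:[GBP] = -4/21:-10/63 = 6/5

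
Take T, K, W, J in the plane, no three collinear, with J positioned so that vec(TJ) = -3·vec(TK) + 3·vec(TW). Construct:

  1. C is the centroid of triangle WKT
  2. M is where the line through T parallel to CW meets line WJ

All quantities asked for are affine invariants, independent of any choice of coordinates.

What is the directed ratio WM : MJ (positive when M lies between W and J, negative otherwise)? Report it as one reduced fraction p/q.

Work in coordinates with T = (0, 0), K = (1, 0), W = (0, 1), J = (-3, 3).
1. C is the centroid of triangle WKT ⇒ C = (1/3, 1/3)
2. M is where the line through T parallel to CW meets line WJ ⇒ M = (-3/4, 3/2)
M = W + t·(J−W) with t = 1/4, so WM:MJ = t:(1−t) = 1/4:3/4

WM:MJ = 1/3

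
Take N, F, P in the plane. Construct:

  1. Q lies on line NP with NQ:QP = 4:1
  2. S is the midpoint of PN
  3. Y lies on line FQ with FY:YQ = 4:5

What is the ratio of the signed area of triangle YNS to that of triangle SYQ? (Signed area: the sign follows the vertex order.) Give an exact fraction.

[YNS]:[SYQ] = -5/3

Set N = (0, 0), F = (1, 0), P = (0, 1); any affine frame gives the same invariant.
1. Q lies on line NP with NQ:QP = 4:1 ⇒ Q = (0, 4/5)
2. S is the midpoint of PN ⇒ S = (0, 1/2)
3. Y lies on line FQ with FY:YQ = 4:5 ⇒ Y = (5/9, 16/45)
2·[YNS] = -5/18, 2·[SYQ] = 1/6
[YNS]:[SYQ] = -5/18:1/6 = -5/3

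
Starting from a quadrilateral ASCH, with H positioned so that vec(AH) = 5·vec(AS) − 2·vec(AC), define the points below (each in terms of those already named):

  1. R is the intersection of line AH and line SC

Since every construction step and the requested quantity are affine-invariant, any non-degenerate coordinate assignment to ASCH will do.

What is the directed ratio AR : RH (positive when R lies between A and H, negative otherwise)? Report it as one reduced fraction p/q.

Assign A = (0, 0), S = (1, 0), C = (0, 1), H = (5, -2) — the answer is frame-independent, so this choice is without loss of generality.
1. R is the intersection of line AH and line SC ⇒ R = (5/3, -2/3)
R = A + t·(H−A) with t = 1/3, so AR:RH = t:(1−t) = 1/3:2/3

AR:RH = 1/2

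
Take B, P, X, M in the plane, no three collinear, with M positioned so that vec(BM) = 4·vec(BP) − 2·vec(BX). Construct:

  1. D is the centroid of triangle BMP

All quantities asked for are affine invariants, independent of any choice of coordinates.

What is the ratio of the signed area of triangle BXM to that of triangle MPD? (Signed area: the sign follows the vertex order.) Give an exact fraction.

[BXM]:[MPD] = -6

Set B = (0, 0), P = (1, 0), X = (0, 1), M = (4, -2); any affine frame gives the same invariant.
1. D is the centroid of triangle BMP ⇒ D = (5/3, -2/3)
2·[BXM] = -4, 2·[MPD] = 2/3
[BXM]:[MPD] = -4:2/3 = -6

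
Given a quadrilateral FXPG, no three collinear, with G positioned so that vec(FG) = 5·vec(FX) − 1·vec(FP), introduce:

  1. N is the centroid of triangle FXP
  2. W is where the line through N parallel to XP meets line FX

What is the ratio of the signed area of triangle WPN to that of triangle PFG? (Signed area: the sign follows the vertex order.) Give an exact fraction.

Set F = (0, 0), X = (1, 0), P = (0, 1), G = (5, -1); any affine frame gives the same invariant.
1. N is the centroid of triangle FXP ⇒ N = (1/3, 1/3)
2. W is where the line through N parallel to XP meets line FX ⇒ W = (2/3, 0)
2·[WPN] = 1/9, 2·[PFG] = 5
[WPN]:[PFG] = 1/9:5 = 1/45

[WPN]:[PFG] = 1/45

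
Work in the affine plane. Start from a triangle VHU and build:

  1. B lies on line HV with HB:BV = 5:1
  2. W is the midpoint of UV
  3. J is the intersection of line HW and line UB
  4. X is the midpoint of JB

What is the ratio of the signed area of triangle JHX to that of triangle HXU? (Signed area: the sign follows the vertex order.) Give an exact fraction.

[JHX]:[HXU] = 5/17

Set V = (0, 0), H = (1, 0), U = (0, 1); any affine frame gives the same invariant.
1. B lies on line HV with HB:BV = 5:1 ⇒ B = (1/6, 0)
2. W is the midpoint of UV ⇒ W = (0, 1/2)
3. J is the intersection of line HW and line UB ⇒ J = (1/11, 5/11)
4. X is the midpoint of JB ⇒ X = (17/132, 5/22)
2·[JHX] = -25/132, 2·[HXU] = -85/132
[JHX]:[HXU] = -25/132:-85/132 = 5/17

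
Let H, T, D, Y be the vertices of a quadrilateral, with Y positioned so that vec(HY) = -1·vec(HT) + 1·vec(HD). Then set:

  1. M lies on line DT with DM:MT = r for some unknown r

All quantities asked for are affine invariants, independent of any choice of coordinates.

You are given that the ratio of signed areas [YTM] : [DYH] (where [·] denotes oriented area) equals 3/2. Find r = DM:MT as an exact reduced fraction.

r = -1/3

Set H = (0, 0), T = (1, 0), D = (0, 1), Y = (-1, 1); any affine frame gives the same invariant.
1. With DM:MT = r, write λ = r/(r+1) so M = D + λ·(T−D); M is affine-linear in λ
Every point depending on M is an affine combination of M and λ-independent points, so each such coordinate is linear in λ; the λ² term in each signed area is a multiple of (T−D)×(T−D) = 0, so 2·[YTM] and 2·[DYH] are each linear in λ. Evaluating at λ=0 and λ=1:
  2·[YTM] = −λ + 1,   2·[DYH] = 1
So [YTM]:[DYH] = (−λ + 1) / (1). Setting this equal to 3/2:
  −λ + 1 = 3/2·(1)  ⇒  λ = -1/2
Then r = λ/(1−λ) = (-1/2)/(3/2) = -1/3. Check: with r = -1/3, M = (-1/2, 3/2) and [YTM]:[DYH] = 3/2 as required.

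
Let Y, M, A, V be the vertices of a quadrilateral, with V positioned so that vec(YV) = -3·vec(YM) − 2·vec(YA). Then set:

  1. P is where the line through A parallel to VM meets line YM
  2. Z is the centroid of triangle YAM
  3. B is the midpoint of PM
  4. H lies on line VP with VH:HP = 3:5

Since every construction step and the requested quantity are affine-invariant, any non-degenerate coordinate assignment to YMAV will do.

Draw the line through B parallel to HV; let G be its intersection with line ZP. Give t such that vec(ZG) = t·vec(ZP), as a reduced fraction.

t = 4/13

Work in coordinates with Y = (0, 0), M = (1, 0), A = (0, 1), V = (-3, -2).
1. P is where the line through A parallel to VM meets line YM ⇒ P = (-2, 0)
2. Z is the centroid of triangle YAM ⇒ Z = (1/3, 1/3)
3. B is the midpoint of PM ⇒ B = (-1/2, 0)
4. H lies on line VP with VH:HP = 3:5 ⇒ H = (-21/8, -5/4)
through B parallel to HV: direction (-3/8, -3/4); meets ZP at G = (-5/13, 3/13)
G = Z + t·(P−Z) with t = 4/13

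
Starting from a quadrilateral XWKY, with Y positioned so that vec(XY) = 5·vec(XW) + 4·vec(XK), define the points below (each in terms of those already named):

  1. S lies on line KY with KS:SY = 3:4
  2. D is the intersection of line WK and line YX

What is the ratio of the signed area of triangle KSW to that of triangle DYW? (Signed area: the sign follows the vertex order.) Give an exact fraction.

[KSW]:[DYW] = 27/28

Set X = (0, 0), W = (1, 0), K = (0, 1), Y = (5, 4); any affine frame gives the same invariant.
1. S lies on line KY with KS:SY = 3:4 ⇒ S = (15/7, 16/7)
2. D is the intersection of line WK and line YX ⇒ D = (5/9, 4/9)
2·[KSW] = -24/7, 2·[DYW] = -32/9
[KSW]:[DYW] = -24/7:-32/9 = 27/28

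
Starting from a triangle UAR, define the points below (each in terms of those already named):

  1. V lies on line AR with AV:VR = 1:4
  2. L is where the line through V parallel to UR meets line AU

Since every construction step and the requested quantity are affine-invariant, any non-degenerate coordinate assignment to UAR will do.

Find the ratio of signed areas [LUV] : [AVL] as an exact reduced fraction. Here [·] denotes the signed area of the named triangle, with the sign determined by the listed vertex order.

[LUV]:[AVL] = -4

Assign U = (0, 0), A = (1, 0), R = (0, 1) — the answer is frame-independent, so this choice is without loss of generality.
1. V lies on line AR with AV:VR = 1:4 ⇒ V = (4/5, 1/5)
2. L is where the line through V parallel to UR meets line AU ⇒ L = (4/5, 0)
2·[LUV] = -4/25, 2·[AVL] = 1/25
[LUV]:[AVL] = -4/25:1/25 = -4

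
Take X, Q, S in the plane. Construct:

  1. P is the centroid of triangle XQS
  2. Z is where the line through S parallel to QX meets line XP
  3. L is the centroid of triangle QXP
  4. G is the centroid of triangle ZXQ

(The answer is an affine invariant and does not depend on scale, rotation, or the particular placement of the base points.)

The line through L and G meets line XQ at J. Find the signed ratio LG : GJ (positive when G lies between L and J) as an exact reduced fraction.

Set X = (0, 0), Q = (1, 0), S = (0, 1); any affine frame gives the same invariant.
1. P is the centroid of triangle XQS ⇒ P = (1/3, 1/3)
2. Z is where the line through S parallel to QX meets line XP ⇒ Z = (1, 1)
3. L is the centroid of triangle QXP ⇒ L = (4/9, 1/9)
4. G is the centroid of triangle ZXQ ⇒ G = (2/3, 1/3)
line LG meets XQ at J = (1/3, 0)
G = L + t·(J−L) with t = -2, so LG:GJ = -2:3

LG:GJ = -2/3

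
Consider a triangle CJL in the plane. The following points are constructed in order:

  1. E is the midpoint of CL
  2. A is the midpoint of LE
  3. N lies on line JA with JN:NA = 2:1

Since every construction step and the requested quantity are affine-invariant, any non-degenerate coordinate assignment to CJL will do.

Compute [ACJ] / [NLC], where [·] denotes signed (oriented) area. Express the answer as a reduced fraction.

[ACJ]:[NLC] = 9/4

Work in coordinates with C = (0, 0), J = (1, 0), L = (0, 1).
1. E is the midpoint of CL ⇒ E = (0, 1/2)
2. A is the midpoint of LE ⇒ A = (0, 3/4)
3. N lies on line JA with JN:NA = 2:1 ⇒ N = (1/3, 1/2)
2·[ACJ] = 3/4, 2·[NLC] = 1/3
[ACJ]:[NLC] = 3/4:1/3 = 9/4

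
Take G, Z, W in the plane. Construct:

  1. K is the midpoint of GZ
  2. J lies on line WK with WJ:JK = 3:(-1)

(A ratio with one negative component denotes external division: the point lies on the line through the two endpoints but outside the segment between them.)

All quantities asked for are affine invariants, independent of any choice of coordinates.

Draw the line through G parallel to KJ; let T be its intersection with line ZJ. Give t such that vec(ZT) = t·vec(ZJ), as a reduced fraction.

t = 2

Set G = (0, 0), Z = (1, 0), W = (0, 1); any affine frame gives the same invariant.
1. K is the midpoint of GZ ⇒ K = (1/2, 0)
2. J lies on line WK with WJ:JK = 3:(-1) ⇒ J = (3/4, -1/2)
through G parallel to KJ: direction (1/4, -1/2); meets ZJ at T = (1/2, -1)
T = Z + t·(J−Z) with t = 2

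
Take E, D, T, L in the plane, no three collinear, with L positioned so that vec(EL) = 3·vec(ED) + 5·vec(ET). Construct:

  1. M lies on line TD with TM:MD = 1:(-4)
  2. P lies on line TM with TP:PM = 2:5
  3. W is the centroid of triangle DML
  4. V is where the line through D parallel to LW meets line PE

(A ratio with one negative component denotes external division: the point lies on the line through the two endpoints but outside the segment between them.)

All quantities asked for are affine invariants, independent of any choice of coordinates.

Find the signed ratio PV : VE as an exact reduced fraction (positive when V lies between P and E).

Work in coordinates with E = (0, 0), D = (1, 0), T = (0, 1), L = (3, 5).
1. M lies on line TD with TM:MD = 1:(-4) ⇒ M = (-1/3, 4/3)
2. P lies on line TM with TP:PM = 2:5 ⇒ P = (-2/21, 23/21)
3. W is the centroid of triangle DML ⇒ W = (11/9, 19/9)
4. V is where the line through D parallel to LW meets line PE ⇒ V = (13/105, -299/210)
V = P + t·(E−P) with t = 23/10, so PV:VE = t:(1−t) = 23/10:-13/10

PV:VE = -23/13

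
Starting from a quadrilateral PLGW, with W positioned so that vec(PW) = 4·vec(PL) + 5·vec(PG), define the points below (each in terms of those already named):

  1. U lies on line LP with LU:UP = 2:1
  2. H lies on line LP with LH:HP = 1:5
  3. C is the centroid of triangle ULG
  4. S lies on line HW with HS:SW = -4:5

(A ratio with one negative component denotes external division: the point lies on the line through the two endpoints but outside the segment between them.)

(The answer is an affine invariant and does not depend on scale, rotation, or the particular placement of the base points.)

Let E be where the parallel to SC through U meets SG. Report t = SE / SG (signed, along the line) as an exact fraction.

Assign P = (0, 0), L = (1, 0), G = (0, 1), W = (4, 5) — the answer is frame-independent, so this choice is without loss of generality.
1. U lies on line LP with LU:UP = 2:1 ⇒ U = (1/3, 0)
2. H lies on line LP with LH:HP = 1:5 ⇒ H = (5/6, 0)
3. C is the centroid of triangle ULG ⇒ C = (4/9, 1/3)
4. S lies on line HW with HS:SW = -4:5 ⇒ S = (-71/6, -20)
through U parallel to SC: direction (221/18, 61/3); meets SG at E = (-24353/1860, -6893/310)
E = S + t·(G−S) with t = -33/310

t = -33/310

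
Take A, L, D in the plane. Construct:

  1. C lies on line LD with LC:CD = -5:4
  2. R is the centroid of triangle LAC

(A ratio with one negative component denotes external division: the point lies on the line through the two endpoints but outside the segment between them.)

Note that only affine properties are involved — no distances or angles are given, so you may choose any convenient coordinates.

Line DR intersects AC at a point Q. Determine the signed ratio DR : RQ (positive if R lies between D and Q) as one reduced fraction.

Work in coordinates with A = (0, 0), L = (1, 0), D = (0, 1).
1. C lies on line LD with LC:CD = -5:4 ⇒ C = (-4, 5)
2. R is the centroid of triangle LAC ⇒ R = (-1, 5/3)
line DR meets AC at Q = (-12/7, 15/7)
R = D + t·(Q−D) with t = 7/12, so DR:RQ = 7/12:5/12

DR:RQ = 7/5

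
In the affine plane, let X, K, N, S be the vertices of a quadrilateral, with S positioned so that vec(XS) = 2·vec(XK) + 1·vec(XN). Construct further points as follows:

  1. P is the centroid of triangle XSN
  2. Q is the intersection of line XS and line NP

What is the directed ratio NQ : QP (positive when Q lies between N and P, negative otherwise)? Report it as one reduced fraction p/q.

Work in coordinates with X = (0, 0), K = (1, 0), N = (0, 1), S = (2, 1).
1. P is the centroid of triangle XSN ⇒ P = (2/3, 2/3)
2. Q is the intersection of line XS and line NP ⇒ Q = (1, 1/2)
Q = N + t·(P−N) with t = 3/2, so NQ:QP = t:(1−t) = 3/2:-1/2

NQ:QP = -3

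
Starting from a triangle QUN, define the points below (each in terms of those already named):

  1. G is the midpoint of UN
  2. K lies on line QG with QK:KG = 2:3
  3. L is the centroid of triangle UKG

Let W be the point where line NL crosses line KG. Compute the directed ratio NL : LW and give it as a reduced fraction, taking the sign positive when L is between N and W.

Set Q = (0, 0), U = (1, 0), N = (0, 1); any affine frame gives the same invariant.
1. G is the midpoint of UN ⇒ G = (1/2, 1/2)
2. K lies on line QG with QK:KG = 2:3 ⇒ K = (1/5, 1/5)
3. L is the centroid of triangle UKG ⇒ L = (17/30, 7/30)
line NL meets KG at W = (17/40, 17/40)
L = N + t·(W−N) with t = 4/3, so NL:LW = 4/3:-1/3

NL:LW = -4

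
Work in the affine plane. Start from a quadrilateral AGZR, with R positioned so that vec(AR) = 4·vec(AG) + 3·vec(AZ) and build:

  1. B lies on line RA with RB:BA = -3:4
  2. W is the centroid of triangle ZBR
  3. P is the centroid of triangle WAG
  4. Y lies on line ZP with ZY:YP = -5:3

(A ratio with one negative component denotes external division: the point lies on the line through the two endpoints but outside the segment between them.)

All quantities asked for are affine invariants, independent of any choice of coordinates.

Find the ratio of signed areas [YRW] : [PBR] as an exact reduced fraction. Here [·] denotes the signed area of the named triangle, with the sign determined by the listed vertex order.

Choose coordinates A = (0, 0), G = (1, 0), Z = (0, 1), R = (4, 3).
1. B lies on line RA with RB:BA = -3:4 ⇒ B = (16, 12)
2. W is the centroid of triangle ZBR ⇒ W = (20/3, 16/3)
3. P is the centroid of triangle WAG ⇒ P = (23/9, 16/9)
4. Y lies on line ZP with ZY:YP = -5:3 ⇒ Y = (115/18, 53/18)
2·[YRW] = -103/18, 2·[PBR] = 5/3
[YRW]:[PBR] = -103/18:5/3 = -103/30

[YRW]:[PBR] = -103/30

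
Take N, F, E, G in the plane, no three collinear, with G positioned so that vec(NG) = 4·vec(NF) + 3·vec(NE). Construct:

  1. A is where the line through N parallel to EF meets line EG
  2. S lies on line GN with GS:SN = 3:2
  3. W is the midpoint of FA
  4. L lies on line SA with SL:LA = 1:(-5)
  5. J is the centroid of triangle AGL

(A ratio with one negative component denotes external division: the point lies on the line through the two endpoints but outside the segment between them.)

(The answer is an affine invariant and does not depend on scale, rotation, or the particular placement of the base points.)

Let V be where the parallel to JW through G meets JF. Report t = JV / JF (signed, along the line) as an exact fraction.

Set N = (0, 0), F = (1, 0), E = (0, 1), G = (4, 3); any affine frame gives the same invariant.
1. A is where the line through N parallel to EF meets line EG ⇒ A = (-2/3, 2/3)
2. S lies on line GN with GS:SN = 3:2 ⇒ S = (8/5, 6/5)
3. W is the midpoint of FA ⇒ W = (1/6, 1/3)
4. L lies on line SA with SL:LA = 1:(-5) ⇒ L = (13/6, 4/3)
5. J is the centroid of triangle AGL ⇒ J = (11/6, 5/3)
through G parallel to JW: direction (-5/3, -4/3); meets JF at V = (3/2, 1)
V = J + t·(F−J) with t = 2/5

t = 2/5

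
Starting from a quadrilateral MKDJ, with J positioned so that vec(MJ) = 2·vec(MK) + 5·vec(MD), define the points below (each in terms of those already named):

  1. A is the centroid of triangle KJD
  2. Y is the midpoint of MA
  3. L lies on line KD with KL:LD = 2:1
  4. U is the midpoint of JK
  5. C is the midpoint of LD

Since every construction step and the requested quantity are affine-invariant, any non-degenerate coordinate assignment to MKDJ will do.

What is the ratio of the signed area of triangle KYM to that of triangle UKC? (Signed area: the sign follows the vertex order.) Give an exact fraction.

Assign M = (0, 0), K = (1, 0), D = (0, 1), J = (2, 5) — the answer is frame-independent, so this choice is without loss of generality.
1. A is the centroid of triangle KJD ⇒ A = (1, 2)
2. Y is the midpoint of MA ⇒ Y = (1/2, 1)
3. L lies on line KD with KL:LD = 2:1 ⇒ L = (1/3, 2/3)
4. U is the midpoint of JK ⇒ U = (3/2, 5/2)
5. C is the midpoint of LD ⇒ C = (1/6, 5/6)
2·[KYM] = 1, 2·[UKC] = -5/2
[KYM]:[UKC] = 1:-5/2 = -2/5

[KYM]:[UKC] = -2/5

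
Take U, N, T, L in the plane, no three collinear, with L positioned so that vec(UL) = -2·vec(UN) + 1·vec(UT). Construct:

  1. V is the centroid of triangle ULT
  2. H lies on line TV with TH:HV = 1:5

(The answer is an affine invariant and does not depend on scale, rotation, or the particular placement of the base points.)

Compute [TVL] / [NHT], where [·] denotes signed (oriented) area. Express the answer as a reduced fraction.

[TVL]:[NHT] = 4

Set U = (0, 0), N = (1, 0), T = (0, 1), L = (-2, 1); any affine frame gives the same invariant.
1. V is the centroid of triangle ULT ⇒ V = (-2/3, 2/3)
2. H lies on line TV with TH:HV = 1:5 ⇒ H = (-1/9, 17/18)
2·[TVL] = -2/3, 2·[NHT] = -1/6
[TVL]:[NHT] = -2/3:-1/6 = 4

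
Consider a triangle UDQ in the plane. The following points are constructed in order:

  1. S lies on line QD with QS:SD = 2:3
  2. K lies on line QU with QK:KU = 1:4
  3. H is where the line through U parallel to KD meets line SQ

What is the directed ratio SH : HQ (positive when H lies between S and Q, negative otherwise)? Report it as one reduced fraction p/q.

SH:HQ = -23/25

Choose coordinates U = (0, 0), D = (1, 0), Q = (0, 1).
1. S lies on line QD with QS:SD = 2:3 ⇒ S = (2/5, 3/5)
2. K lies on line QU with QK:KU = 1:4 ⇒ K = (0, 4/5)
3. H is where the line through U parallel to KD meets line SQ ⇒ H = (5, -4)
H = S + t·(Q−S) with t = -23/2, so SH:HQ = t:(1−t) = -23/2:25/2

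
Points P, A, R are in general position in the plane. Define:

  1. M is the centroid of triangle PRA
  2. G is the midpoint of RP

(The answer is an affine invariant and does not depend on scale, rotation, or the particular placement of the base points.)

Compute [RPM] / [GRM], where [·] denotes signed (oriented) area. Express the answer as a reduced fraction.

Set P = (0, 0), A = (1, 0), R = (0, 1); any affine frame gives the same invariant.
1. M is the centroid of triangle PRA ⇒ M = (1/3, 1/3)
2. G is the midpoint of RP ⇒ G = (0, 1/2)
2·[RPM] = 1/3, 2·[GRM] = -1/6
[RPM]:[GRM] = 1/3:-1/6 = -2

[RPM]:[GRM] = -2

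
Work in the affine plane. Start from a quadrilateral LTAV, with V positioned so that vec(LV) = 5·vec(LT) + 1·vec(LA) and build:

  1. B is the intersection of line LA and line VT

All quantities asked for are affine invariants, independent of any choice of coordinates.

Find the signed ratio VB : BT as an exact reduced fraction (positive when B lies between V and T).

VB:BT = -5

Choose coordinates L = (0, 0), T = (1, 0), A = (0, 1), V = (5, 1).
1. B is the intersection of line LA and line VT ⇒ B = (0, -1/4)
B = V + t·(T−V) with t = 5/4, so VB:BT = t:(1−t) = 5/4:-1/4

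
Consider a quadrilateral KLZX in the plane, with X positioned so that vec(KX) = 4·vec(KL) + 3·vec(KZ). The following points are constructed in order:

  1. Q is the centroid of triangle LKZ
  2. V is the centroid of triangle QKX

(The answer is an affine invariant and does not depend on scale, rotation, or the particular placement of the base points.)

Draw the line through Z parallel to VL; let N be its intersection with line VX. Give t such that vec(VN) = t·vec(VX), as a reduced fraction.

Work in coordinates with K = (0, 0), L = (1, 0), Z = (0, 1), X = (4, 3).
1. Q is the centroid of triangle LKZ ⇒ Q = (1/3, 1/3)
2. V is the centroid of triangle QKX ⇒ V = (13/9, 10/9)
through Z parallel to VL: direction (-4/9, -10/9); meets VX at N = (-44/81, -29/81)
N = V + t·(X−V) with t = -7/9

t = -7/9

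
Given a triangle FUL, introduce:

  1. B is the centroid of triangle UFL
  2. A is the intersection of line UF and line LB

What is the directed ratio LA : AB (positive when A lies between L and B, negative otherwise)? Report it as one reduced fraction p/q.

Choose coordinates F = (0, 0), U = (1, 0), L = (0, 1).
1. B is the centroid of triangle UFL ⇒ B = (1/3, 1/3)
2. A is the intersection of line UF and line LB ⇒ A = (1/2, 0)
A = L + t·(B−L) with t = 3/2, so LA:AB = t:(1−t) = 3/2:-1/2

LA:AB = -3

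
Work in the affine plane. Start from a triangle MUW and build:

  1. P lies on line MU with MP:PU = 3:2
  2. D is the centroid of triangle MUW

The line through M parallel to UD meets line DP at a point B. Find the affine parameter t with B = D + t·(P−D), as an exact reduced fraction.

Assign M = (0, 0), U = (1, 0), W = (0, 1) — the answer is frame-independent, so this choice is without loss of generality.
1. P lies on line MU with MP:PU = 3:2 ⇒ P = (3/5, 0)
2. D is the centroid of triangle MUW ⇒ D = (1/3, 1/3)
through M parallel to UD: direction (-2/3, 1/3); meets DP at B = (1, -1/2)
B = D + t·(P−D) with t = 5/2

t = 5/2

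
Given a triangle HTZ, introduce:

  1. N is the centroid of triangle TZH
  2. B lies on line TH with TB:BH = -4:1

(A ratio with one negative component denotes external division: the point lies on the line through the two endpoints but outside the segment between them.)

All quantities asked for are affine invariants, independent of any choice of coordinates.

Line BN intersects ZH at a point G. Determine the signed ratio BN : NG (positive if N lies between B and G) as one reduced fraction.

Choose coordinates H = (0, 0), T = (1, 0), Z = (0, 1).
1. N is the centroid of triangle TZH ⇒ N = (1/3, 1/3)
2. B lies on line TH with TB:BH = -4:1 ⇒ B = (-1/3, 0)
line BN meets ZH at G = (0, 1/6)
N = B + t·(G−B) with t = 2, so BN:NG = 2:-1

BN:NG = -2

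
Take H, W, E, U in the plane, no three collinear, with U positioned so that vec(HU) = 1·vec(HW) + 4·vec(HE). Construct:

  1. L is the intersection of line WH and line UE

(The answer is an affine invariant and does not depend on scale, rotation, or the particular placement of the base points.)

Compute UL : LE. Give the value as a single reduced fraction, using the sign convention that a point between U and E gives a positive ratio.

UL:LE = -4

Assign H = (0, 0), W = (1, 0), E = (0, 1), U = (1, 4) — the answer is frame-independent, so this choice is without loss of generality.
1. L is the intersection of line WH and line UE ⇒ L = (-1/3, 0)
L = U + t·(E−U) with t = 4/3, so UL:LE = t:(1−t) = 4/3:-1/3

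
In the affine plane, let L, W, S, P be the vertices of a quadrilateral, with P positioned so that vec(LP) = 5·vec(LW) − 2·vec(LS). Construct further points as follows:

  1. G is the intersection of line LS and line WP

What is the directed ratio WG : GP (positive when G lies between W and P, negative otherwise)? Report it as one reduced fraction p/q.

WG:GP = -1/5

Assign L = (0, 0), W = (1, 0), S = (0, 1), P = (5, -2) — the answer is frame-independent, so this choice is without loss of generality.
1. G is the intersection of line LS and line WP ⇒ G = (0, 1/2)
G = W + t·(P−W) with t = -1/4, so WG:GP = t:(1−t) = -1/4:5/4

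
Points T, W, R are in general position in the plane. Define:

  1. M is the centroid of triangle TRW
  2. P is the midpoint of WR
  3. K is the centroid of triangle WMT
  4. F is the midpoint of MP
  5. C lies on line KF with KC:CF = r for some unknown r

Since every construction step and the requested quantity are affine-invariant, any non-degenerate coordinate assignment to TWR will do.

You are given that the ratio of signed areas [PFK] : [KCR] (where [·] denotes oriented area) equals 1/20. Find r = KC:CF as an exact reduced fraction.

Choose coordinates T = (0, 0), W = (1, 0), R = (0, 1).
1. M is the centroid of triangle TRW ⇒ M = (1/3, 1/3)
2. P is the midpoint of WR ⇒ P = (1/2, 1/2)
3. K is the centroid of triangle WMT ⇒ K = (4/9, 1/9)
4. F is the midpoint of MP ⇒ F = (5/12, 5/12)
5. With KC:CF = r, write λ = r/(r+1) so C = K + λ·(F−K); C is affine-linear in λ
Every point depending on C is an affine combination of C and λ-independent points, so each such coordinate is linear in λ; the λ² term in each signed area is a multiple of (F−K)×(F−K) = 0, so 2·[PFK] and 2·[KCR] are each linear in λ. Evaluating at λ=0 and λ=1:
  2·[PFK] = 1/36,   2·[KCR] = 1/9·λ
So [PFK]:[KCR] = (1/36) / (1/9·λ). Setting this equal to 1/20:
  1/36 = 1/20·(1/9·λ)  ⇒  λ = 5
Then r = λ/(1−λ) = (5)/(-4) = -5/4. Check: with r = -5/4, C = (11/36, 59/36) and [PFK]:[KCR] = 1/20 as required.

r = -5/4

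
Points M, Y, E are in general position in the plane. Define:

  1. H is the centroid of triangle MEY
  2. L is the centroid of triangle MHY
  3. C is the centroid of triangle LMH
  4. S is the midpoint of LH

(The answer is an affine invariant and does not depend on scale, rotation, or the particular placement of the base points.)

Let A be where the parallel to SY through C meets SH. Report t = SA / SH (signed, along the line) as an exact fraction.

t = -4/3

Set M = (0, 0), Y = (1, 0), E = (0, 1); any affine frame gives the same invariant.
1. H is the centroid of triangle MEY ⇒ H = (1/3, 1/3)
2. L is the centroid of triangle MHY ⇒ L = (4/9, 1/9)
3. C is the centroid of triangle LMH ⇒ C = (7/27, 4/27)
4. S is the midpoint of LH ⇒ S = (7/18, 2/9)
through C parallel to SY: direction (11/18, -2/9); meets SH at A = (25/54, 2/27)
A = S + t·(H−S) with t = -4/3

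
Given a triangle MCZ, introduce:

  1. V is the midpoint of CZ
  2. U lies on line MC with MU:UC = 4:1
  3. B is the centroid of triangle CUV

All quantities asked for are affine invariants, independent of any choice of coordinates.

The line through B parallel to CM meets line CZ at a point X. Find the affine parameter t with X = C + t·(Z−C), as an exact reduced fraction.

t = 1/6

Set M = (0, 0), C = (1, 0), Z = (0, 1); any affine frame gives the same invariant.
1. V is the midpoint of CZ ⇒ V = (1/2, 1/2)
2. U lies on line MC with MU:UC = 4:1 ⇒ U = (4/5, 0)
3. B is the centroid of triangle CUV ⇒ B = (23/30, 1/6)
through B parallel to CM: direction (-1, 0); meets CZ at X = (5/6, 1/6)
X = C + t·(Z−C) with t = 1/6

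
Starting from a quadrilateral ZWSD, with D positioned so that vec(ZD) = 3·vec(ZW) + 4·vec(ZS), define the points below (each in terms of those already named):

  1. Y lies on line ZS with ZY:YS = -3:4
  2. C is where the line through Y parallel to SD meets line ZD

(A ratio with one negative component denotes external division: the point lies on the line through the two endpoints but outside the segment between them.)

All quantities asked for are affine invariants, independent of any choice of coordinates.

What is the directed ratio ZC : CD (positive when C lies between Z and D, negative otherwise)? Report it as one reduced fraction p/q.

Assign Z = (0, 0), W = (1, 0), S = (0, 1), D = (3, 4) — the answer is frame-independent, so this choice is without loss of generality.
1. Y lies on line ZS with ZY:YS = -3:4 ⇒ Y = (0, -3)
2. C is where the line through Y parallel to SD meets line ZD ⇒ C = (-9, -12)
C = Z + t·(D−Z) with t = -3, so ZC:CD = t:(1−t) = -3:4

ZC:CD = -3/4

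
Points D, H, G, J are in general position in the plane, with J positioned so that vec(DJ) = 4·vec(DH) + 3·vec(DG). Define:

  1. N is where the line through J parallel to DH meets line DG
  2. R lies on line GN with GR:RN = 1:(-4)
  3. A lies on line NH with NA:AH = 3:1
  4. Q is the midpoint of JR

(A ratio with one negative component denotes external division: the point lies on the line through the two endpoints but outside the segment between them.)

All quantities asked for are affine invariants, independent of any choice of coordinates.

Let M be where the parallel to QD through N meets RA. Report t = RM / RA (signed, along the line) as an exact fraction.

t = -64/5

Set D = (0, 0), H = (1, 0), G = (0, 1), J = (4, 3); any affine frame gives the same invariant.
1. N is where the line through J parallel to DH meets line DG ⇒ N = (0, 3)
2. R lies on line GN with GR:RN = 1:(-4) ⇒ R = (0, 1/3)
3. A lies on line NH with NA:AH = 3:1 ⇒ A = (3/4, 3/4)
4. Q is the midpoint of JR ⇒ Q = (2, 5/3)
through N parallel to QD: direction (-2, -5/3); meets RA at M = (-48/5, -5)
M = R + t·(A−R) with t = -64/5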